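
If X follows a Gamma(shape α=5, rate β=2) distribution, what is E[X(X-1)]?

E[X(X-1)] = E[X² - X] = E[X²] - E[X]
E[X] = \frac{5}{2}
E[X²] = Var(X) + (E[X])² = \frac{5}{4} + (\frac{5}{2})² = \frac{15}{2}
E[X(X-1)] = \frac{15}{2} - \frac{5}{2} = 5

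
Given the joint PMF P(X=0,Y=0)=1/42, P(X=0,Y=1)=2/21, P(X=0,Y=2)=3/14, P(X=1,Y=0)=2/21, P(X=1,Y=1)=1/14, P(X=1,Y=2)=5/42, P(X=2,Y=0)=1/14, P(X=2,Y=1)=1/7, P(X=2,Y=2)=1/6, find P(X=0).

P(X=0) = P(X=0,Y=0) + P(X=0,Y=1) + P(X=0,Y=2)
= 1/42 + 2/21 + 3/14
= 1/3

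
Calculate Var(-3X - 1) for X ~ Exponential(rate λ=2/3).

For X ~ Exponential(rate λ=2/3):
Var(X) = \frac{9}{4}
Var(-3X - 1) = (-3)² × Var(X) = 9 × \frac{9}{4} = \frac{81}{4}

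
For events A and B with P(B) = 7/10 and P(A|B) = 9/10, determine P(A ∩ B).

By definition, P(A|B) = P(A ∩ B) / P(B)
So P(A ∩ B) = P(A|B) × P(B)
= 9/10 × 7/10
= 63/100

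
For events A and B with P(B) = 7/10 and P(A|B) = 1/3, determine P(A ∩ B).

By definition, P(A|B) = P(A ∩ B) / P(B)
So P(A ∩ B) = P(A|B) × P(B)
= 1/3 × 7/10
= 7/30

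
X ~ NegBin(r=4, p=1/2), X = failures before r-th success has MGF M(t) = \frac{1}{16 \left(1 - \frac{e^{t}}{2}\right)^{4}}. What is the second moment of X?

To find E[X^2], compute M^(2)(0):
M^(1)(t) = \frac{e^{t}}{8 \left(1 - \frac{e^{t}}{2}\right)^{5}}
M^(2)(t) = \frac{e^{t}}{8 \left(1 - \frac{e^{t}}{2}\right)^{5}} + \frac{5 e^{2 t}}{16 \left(1 - \frac{e^{t}}{2}\right)^{6}}
M^(2)(0) = 24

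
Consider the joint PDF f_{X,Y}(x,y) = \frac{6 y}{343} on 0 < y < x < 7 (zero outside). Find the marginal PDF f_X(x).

f_X(x) = ∫_0^x \frac{6 y}{343} dy = \frac{3 x^{2}}{343}
for 0 < x < 7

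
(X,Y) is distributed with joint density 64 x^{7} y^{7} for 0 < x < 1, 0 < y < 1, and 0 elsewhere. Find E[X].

E[X] = ∫_0^1 ∫_0^1 x × f(x,y) dy dx
= ∫_0^1 ∫_0^1 x × (64 x^{7} y^{7}) dy dx
= \frac{8}{9}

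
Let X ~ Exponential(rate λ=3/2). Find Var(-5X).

For X ~ Exponential(rate λ=3/2):
Var(X) = \frac{4}{9}
Var(-5X) = (-5)² × Var(X) = 25 × \frac{4}{9} = \frac{100}{9}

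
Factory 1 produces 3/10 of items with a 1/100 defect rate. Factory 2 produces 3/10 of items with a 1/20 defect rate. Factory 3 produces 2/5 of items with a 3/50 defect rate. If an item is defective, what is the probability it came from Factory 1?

Using Bayes' theorem:
P(F1) = 3/10, P(D|F1) = 1/100
P(F2) = 3/10, P(D|F2) = 1/20
P(F3) = 2/5, P(D|F3) = 3/50
P(D) = P(D|F1)P(F1) + P(D|F2)P(F2) + P(D|F3)P(F3)
     = \frac{21}{500}
P(F1|D) = P(D|F1)P(F1) / P(D)
= \frac{1}{14}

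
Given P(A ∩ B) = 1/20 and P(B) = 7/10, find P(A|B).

P(A|B) = P(A ∩ B) / P(B)
= (1/20) / (7/10)
= 1/14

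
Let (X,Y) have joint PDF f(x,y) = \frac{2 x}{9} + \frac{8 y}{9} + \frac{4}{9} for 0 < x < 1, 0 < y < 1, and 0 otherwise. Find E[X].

E[X] = ∫_0^1 ∫_0^1 x × f(x,y) dy dx
= ∫_0^1 ∫_0^1 x × (\frac{2 x}{9} + \frac{8 y}{9} + \frac{4}{9}) dy dx
= \frac{14}{27}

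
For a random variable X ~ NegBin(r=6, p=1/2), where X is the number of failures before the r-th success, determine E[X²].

Using the identity E[X²] = Var(X) + (E[X])²:
E[X] = 6
Var(X) = 12
E[X²] = 12 + (6)²
= 48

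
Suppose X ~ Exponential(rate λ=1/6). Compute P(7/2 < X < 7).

P(7/2 < X < 7) = ∫_{7/2}^{7} f(x) dx
where f(x) = \frac{e^{- \frac{x}{6}}}{6}
= - \frac{1}{e^{\frac{7}{6}}} + e^{- \frac{7}{12}}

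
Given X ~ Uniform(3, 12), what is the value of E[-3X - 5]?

For X ~ Uniform(3, 12):
E[X] = \frac{15}{2}
E[-3X - 5] = -3 × E[X] - 5 = - \frac{55}{2}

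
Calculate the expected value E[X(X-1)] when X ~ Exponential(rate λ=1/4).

E[X(X-1)] = E[X² - X] = E[X²] - E[X]
E[X] = 4
E[X²] = Var(X) + (E[X])² = 16 + (4)² = 32
E[X(X-1)] = 32 - 4 = 28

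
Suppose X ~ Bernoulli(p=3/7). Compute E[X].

For X ~ Bernoulli(p=3/7), the expected value is:
E[X] = \frac{3}{7}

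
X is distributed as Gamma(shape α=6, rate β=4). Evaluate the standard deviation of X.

For X ~ Gamma(shape α=6, rate β=4):
Var(X) = \frac{3}{8}
SD(X) = √(Var(X)) = √(\frac{3}{8}) = \frac{\sqrt{6}}{4}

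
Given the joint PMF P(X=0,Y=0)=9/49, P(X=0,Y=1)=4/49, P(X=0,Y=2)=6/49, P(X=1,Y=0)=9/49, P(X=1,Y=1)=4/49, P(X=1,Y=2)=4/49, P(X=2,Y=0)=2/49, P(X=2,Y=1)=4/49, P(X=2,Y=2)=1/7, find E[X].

First find marginal of X:
P(X=0) = 19/49
P(X=1) = 17/49
P(X=2) = 13/49
E[X] = 0 × 19/49 + 1 × 17/49 + 2 × 13/49 = 43/49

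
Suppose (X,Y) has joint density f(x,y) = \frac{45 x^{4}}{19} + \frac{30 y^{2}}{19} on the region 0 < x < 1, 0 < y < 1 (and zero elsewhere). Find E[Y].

E[Y] = ∫_0^1 ∫_0^1 y × f(x,y) dx dy
= \frac{12}{19}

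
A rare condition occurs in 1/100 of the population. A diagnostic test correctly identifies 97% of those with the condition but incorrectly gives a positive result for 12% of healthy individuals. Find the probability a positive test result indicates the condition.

Let D = the rare event, + = positive/flagged.
P(D) = 1/100
P(+|D) = 97/100
P(+|D') = 12/100 = 3/25
P(+) = P(+|D)P(D) + P(+|D')P(D')
     = \frac{97}{100} × \frac{1}{100} + \frac{3}{25} × \frac{99}{100}
     = \frac{257}{2000}
P(D|+) = P(+|D)P(D)/P(+) = \frac{97}{1285}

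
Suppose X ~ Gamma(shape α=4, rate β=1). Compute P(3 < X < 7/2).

P(3 < X < 7/2) = ∫_{3}^{7/2} f(x) dx
where f(x) = \frac{x^{3} e^{- x}}{6}
= - \frac{853}{48 e^{\frac{7}{2}}} + \frac{13}{e^{3}}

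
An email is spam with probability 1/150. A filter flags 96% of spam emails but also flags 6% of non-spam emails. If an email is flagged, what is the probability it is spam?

Let D = the rare event, + = positive/flagged.
P(D) = 1/150
P(+|D) = 96/100 = 24/25
P(+|D') = 6/100 = 3/50
P(+) = P(+|D)P(D) + P(+|D')P(D')
     = \frac{24}{25} × \frac{1}{150} + \frac{3}{50} × \frac{149}{150}
     = \frac{33}{500}
P(D|+) = P(+|D)P(D)/P(+) = \frac{16}{165}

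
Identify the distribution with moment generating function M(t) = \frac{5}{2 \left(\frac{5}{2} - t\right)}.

The MGF M(t) = \frac{5}{2 \left(\frac{5}{2} - t\right)} is the standard form for the Exponential distribution.
Comparing with the known MGF formula identifies: Exponential(rate λ=5/2)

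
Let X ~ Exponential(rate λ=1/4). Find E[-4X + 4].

For X ~ Exponential(rate λ=1/4):
E[X] = 4
E[-4X + 4] = -4 × E[X] + 4 = -12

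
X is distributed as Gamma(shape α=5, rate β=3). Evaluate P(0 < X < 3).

P(0 < X < 3) = ∫_{0}^{3} f(x) dx
where f(x) = \frac{81 x^{4} e^{- 3 x}}{8}
= 1 - \frac{3563}{8 e^{9}}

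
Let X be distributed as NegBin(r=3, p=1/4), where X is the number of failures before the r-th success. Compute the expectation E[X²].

Using the identity E[X²] = Var(X) + (E[X])²:
E[X] = 9
Var(X) = 36
E[X²] = 36 + (9)²
= 117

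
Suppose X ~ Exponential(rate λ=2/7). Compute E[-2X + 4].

For X ~ Exponential(rate λ=2/7):
E[X] = \frac{7}{2}
E[-2X + 4] = -2 × E[X] + 4 = -3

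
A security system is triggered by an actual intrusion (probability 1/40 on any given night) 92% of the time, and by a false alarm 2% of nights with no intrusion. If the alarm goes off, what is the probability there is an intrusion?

Let D = the rare event, + = positive/flagged.
P(D) = 1/40
P(+|D) = 92/100 = 23/25
P(+|D') = 2/100 = 1/50
P(+) = P(+|D)P(D) + P(+|D')P(D')
     = \frac{23}{25} × \frac{1}{40} + \frac{1}{50} × \frac{39}{40}
     = \frac{17}{400}
P(D|+) = P(+|D)P(D)/P(+) = \frac{46}{85}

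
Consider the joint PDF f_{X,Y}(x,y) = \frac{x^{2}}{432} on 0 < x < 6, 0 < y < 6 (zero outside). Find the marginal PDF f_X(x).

f_X(x) = ∫_0^6 f(x,y) dy
= ∫_0^6 \frac{x^{2}}{432} dy
= \frac{x^{2}}{72} for 0 < x < 6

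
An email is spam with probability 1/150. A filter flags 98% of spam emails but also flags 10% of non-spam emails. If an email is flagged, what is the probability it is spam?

Let D = the rare event, + = positive/flagged.
P(D) = 1/150
P(+|D) = 98/100 = 49/50
P(+|D') = 10/100 = 1/10
P(+) = P(+|D)P(D) + P(+|D')P(D')
     = \frac{49}{50} × \frac{1}{150} + \frac{1}{10} × \frac{149}{150}
     = \frac{397}{3750}
P(D|+) = P(+|D)P(D)/P(+) = \frac{49}{794}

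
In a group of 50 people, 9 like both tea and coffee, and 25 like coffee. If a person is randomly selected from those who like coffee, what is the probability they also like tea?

P(A ∩ B) = 9/50
P(B) = 25/50 = 1/2
P(A|B) = P(A ∩ B) / P(B) = (9/50) / (1/2) = 9/25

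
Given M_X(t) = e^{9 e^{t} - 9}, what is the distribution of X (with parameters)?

The MGF M(t) = e^{9 e^{t} - 9} is the standard form for the Poisson distribution.
Comparing with the known MGF formula identifies: Poisson(λ=9)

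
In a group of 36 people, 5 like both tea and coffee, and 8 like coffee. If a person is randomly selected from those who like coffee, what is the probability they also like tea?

P(A ∩ B) = 5/36
P(B) = 8/36 = 2/9
P(A|B) = P(A ∩ B) / P(B) = (5/36) / (2/9) = 5/8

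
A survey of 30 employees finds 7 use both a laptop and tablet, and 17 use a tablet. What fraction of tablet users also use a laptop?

P(A ∩ B) = 7/30
P(B) = 17/30
P(A|B) = P(A ∩ B) / P(B) = (7/30) / (17/30) = 7/17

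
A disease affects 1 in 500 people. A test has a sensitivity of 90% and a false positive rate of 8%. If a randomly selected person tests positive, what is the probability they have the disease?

Let D = the rare event, + = positive/flagged.
P(D) = 1/500
P(+|D) = 90/100 = 9/10
P(+|D') = 8/100 = 2/25
P(+) = P(+|D)P(D) + P(+|D')P(D')
     = \frac{9}{10} × \frac{1}{500} + \frac{2}{25} × \frac{499}{500}
     = \frac{2041}{25000}
P(D|+) = P(+|D)P(D)/P(+) = \frac{45}{2041}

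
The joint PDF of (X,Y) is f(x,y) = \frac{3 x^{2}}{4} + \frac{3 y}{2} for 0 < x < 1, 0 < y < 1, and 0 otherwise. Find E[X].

E[X] = ∫_0^1 ∫_0^1 x × f(x,y) dy dx
= ∫_0^1 ∫_0^1 x × (\frac{3 x^{2}}{4} + \frac{3 y}{2}) dy dx
= \frac{9}{16}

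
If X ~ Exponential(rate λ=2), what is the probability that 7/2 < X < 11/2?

P(7/2 < X < 11/2) = ∫_{7/2}^{11/2} f(x) dx
where f(x) = 2 e^{- 2 x}
= - \frac{1 - e^{4}}{e^{11}}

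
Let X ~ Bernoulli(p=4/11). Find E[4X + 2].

For X ~ Bernoulli(p=4/11):
E[X] = \frac{4}{11}
E[4X + 2] = 4 × E[X] + 2 = \frac{38}{11}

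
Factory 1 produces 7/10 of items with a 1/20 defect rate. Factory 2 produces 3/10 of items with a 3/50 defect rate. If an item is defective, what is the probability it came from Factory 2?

Using Bayes' theorem:
P(F1) = 7/10, P(D|F1) = 1/20
P(F2) = 3/10, P(D|F2) = 3/50
P(D) = P(D|F1)P(F1) + P(D|F2)P(F2)
     = \frac{53}{1000}
P(F2|D) = P(D|F2)P(F2) / P(D)
= \frac{18}{53}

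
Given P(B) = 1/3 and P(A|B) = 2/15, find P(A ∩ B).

By definition, P(A|B) = P(A ∩ B) / P(B)
So P(A ∩ B) = P(A|B) × P(B)
= 2/15 × 1/3
= 2/45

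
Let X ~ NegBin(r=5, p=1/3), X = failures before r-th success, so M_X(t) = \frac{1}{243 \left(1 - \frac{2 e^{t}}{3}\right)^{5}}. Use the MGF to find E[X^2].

To find E[X^2], compute M^(2)(0):
M^(1)(t) = \frac{10 e^{t}}{729 \left(1 - \frac{2 e^{t}}{3}\right)^{6}}
M^(2)(t) = \frac{10 e^{t}}{729 \left(1 - \frac{2 e^{t}}{3}\right)^{6}} + \frac{40 e^{2 t}}{729 \left(1 - \frac{2 e^{t}}{3}\right)^{7}}
M^(2)(0) = 130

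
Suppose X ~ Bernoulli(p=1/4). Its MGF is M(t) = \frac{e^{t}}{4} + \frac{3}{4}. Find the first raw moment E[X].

To find E[X], compute M^(1)(0):
M^(1)(t) = \frac{e^{t}}{4}
M^(1)(0) = \frac{1}{4}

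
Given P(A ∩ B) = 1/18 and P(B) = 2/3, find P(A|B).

P(A|B) = P(A ∩ B) / P(B)
= (1/18) / (2/3)
= 1/12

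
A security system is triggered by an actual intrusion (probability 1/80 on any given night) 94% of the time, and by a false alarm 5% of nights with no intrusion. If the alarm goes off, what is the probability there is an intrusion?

Let D = the rare event, + = positive/flagged.
P(D) = 1/80
P(+|D) = 94/100 = 47/50
P(+|D') = 5/100 = 1/20
P(+) = P(+|D)P(D) + P(+|D')P(D')
     = \frac{47}{50} × \frac{1}{80} + \frac{1}{20} × \frac{79}{80}
     = \frac{489}{8000}
P(D|+) = P(+|D)P(D)/P(+) = \frac{94}{489}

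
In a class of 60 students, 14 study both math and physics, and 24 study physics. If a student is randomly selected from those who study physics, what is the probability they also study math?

P(A ∩ B) = 14/60 = 7/30
P(B) = 24/60 = 2/5
P(A|B) = P(A ∩ B) / P(B) = (7/30) / (2/5) = 7/12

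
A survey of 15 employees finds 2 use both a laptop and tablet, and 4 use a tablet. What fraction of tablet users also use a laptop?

P(A ∩ B) = 2/15
P(B) = 4/15
P(A|B) = P(A ∩ B) / P(B) = (2/15) / (4/15) = 1/2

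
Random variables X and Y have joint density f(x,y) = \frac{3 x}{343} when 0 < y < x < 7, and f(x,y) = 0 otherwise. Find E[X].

f_X(x) = ∫_0^x \frac{3 x}{343} dy = \frac{3 x^{2}}{343}
E[X] = ∫_0^7 x × (\frac{3 x^{2}}{343}) dx = \frac{21}{4}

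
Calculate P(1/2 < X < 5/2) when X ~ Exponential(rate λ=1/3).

P(1/2 < X < 5/2) = ∫_{1/2}^{5/2} f(x) dx
where f(x) = \frac{e^{- \frac{x}{3}}}{3}
= - \frac{1 - e^{\frac{2}{3}}}{e^{\frac{5}{6}}}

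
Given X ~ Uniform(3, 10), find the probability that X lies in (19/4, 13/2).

P(19/4 < X < 13/2) = ∫_{19/4}^{13/2} f(x) dx
where f(x) = \frac{1}{7}
= \frac{1}{4}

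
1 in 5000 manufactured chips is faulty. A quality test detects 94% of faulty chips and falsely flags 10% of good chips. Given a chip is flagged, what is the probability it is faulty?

Let D = the rare event, + = positive/flagged.
P(D) = 1/5000
P(+|D) = 94/100 = 47/50
P(+|D') = 10/100 = 1/10
P(+) = P(+|D)P(D) + P(+|D')P(D')
     = \frac{47}{50} × \frac{1}{5000} + \frac{1}{10} × \frac{4999}{5000}
     = \frac{12521}{125000}
P(D|+) = P(+|D)P(D)/P(+) = \frac{47}{25042}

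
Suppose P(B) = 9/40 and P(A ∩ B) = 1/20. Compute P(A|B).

P(A|B) = P(A ∩ B) / P(B)
= (1/20) / (9/40)
= 2/9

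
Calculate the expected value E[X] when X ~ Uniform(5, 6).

For X ~ Uniform(5, 6), the expected value is:
E[X] = \frac{11}{2}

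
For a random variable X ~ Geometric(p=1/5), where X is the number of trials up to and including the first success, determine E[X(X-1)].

E[X(X-1)] = E[X² - X] = E[X²] - E[X]
E[X] = 5
E[X²] = Var(X) + (E[X])² = 20 + (5)² = 45
E[X(X-1)] = 45 - 5 = 40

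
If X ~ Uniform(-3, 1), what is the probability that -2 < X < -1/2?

P(-2 < X < -1/2) = ∫_{-2}^{-1/2} f(x) dx
where f(x) = \frac{1}{4}
= \frac{3}{8}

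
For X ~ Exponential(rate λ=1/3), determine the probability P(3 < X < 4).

P(3 < X < 4) = ∫_{3}^{4} f(x) dx
where f(x) = \frac{e^{- \frac{x}{3}}}{3}
= - \frac{1}{e^{\frac{4}{3}}} + e^{-1}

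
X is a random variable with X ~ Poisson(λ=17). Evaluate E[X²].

Using the identity E[X²] = Var(X) + (E[X])²:
E[X] = 17
Var(X) = 17
E[X²] = 17 + (17)²
= 306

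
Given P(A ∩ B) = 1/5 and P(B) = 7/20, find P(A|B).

P(A|B) = P(A ∩ B) / P(B)
= (1/5) / (7/20)
= 4/7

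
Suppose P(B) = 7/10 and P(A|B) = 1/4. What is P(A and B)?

By definition, P(A|B) = P(A ∩ B) / P(B)
So P(A ∩ B) = P(A|B) × P(B)
= 1/4 × 7/10
= 7/40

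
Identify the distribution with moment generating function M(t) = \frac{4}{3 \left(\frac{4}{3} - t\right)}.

The MGF M(t) = \frac{4}{3 \left(\frac{4}{3} - t\right)} is the standard form for the Exponential distribution.
Comparing with the known MGF formula identifies: Exponential(rate λ=4/3)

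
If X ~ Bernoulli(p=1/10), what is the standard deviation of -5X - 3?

For X ~ Bernoulli(p=1/10):
Var(X) = \frac{9}{100}
SD(X) = √(Var(X)) = √(\frac{9}{100}) = \frac{3}{10}
SD(-5X - 3) = |-5| × SD(X) = 5 × \frac{3}{10} = \frac{3}{2}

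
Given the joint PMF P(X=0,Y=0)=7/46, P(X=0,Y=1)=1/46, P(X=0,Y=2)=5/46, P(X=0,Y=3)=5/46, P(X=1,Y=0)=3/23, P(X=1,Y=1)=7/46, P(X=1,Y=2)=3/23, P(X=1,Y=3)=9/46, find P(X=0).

P(X=0) = P(X=0,Y=0) + P(X=0,Y=1) + P(X=0,Y=2) + P(X=0,Y=3)
= 7/46 + 1/46 + 5/46 + 5/46
= 9/23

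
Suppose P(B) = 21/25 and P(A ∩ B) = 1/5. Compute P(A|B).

P(A|B) = P(A ∩ B) / P(B)
= (1/5) / (21/25)
= 5/21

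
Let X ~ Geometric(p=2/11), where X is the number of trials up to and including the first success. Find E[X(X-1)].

E[X(X-1)] = E[X² - X] = E[X²] - E[X]
E[X] = \frac{11}{2}
E[X²] = Var(X) + (E[X])² = \frac{99}{4} + (\frac{11}{2})² = 55
E[X(X-1)] = 55 - \frac{11}{2} = \frac{99}{2}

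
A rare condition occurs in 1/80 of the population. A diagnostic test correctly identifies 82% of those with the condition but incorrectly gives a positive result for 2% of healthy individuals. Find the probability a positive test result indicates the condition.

Let D = the rare event, + = positive/flagged.
P(D) = 1/80
P(+|D) = 82/100 = 41/50
P(+|D') = 2/100 = 1/50
P(+) = P(+|D)P(D) + P(+|D')P(D')
     = \frac{41}{50} × \frac{1}{80} + \frac{1}{50} × \frac{79}{80}
     = \frac{3}{100}
P(D|+) = P(+|D)P(D)/P(+) = \frac{41}{120}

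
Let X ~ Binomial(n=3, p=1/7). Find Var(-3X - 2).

For X ~ Binomial(n=3, p=1/7):
Var(X) = \frac{18}{49}
Var(-3X - 2) = (-3)² × Var(X) = 9 × \frac{18}{49} = \frac{162}{49}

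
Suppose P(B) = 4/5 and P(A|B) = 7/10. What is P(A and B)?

By definition, P(A|B) = P(A ∩ B) / P(B)
So P(A ∩ B) = P(A|B) × P(B)
= 7/10 × 4/5
= 14/25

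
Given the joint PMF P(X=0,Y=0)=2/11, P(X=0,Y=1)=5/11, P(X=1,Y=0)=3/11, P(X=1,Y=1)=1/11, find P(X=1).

P(X=1) = P(X=1,Y=0) + P(X=1,Y=1)
= 3/11 + 1/11
= 4/11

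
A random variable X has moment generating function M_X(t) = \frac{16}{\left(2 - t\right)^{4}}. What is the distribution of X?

The MGF M(t) = \frac{16}{\left(2 - t\right)^{4}} is the standard form for the Gamma distribution.
Comparing with the known MGF formula identifies: Gamma(shape α=4, rate β=2)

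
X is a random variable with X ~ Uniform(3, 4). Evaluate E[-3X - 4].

For X ~ Uniform(3, 4):
E[X] = \frac{7}{2}
E[-3X - 4] = -3 × E[X] - 4 = - \frac{29}{2}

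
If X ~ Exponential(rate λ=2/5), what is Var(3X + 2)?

For X ~ Exponential(rate λ=2/5):
Var(X) = \frac{25}{4}
Var(3X + 2) = (3)² × Var(X) = 9 × \frac{25}{4} = \frac{225}{4}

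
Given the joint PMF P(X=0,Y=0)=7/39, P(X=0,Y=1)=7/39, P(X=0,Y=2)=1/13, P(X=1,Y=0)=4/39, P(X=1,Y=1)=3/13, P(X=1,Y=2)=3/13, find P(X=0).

P(X=0) = P(X=0,Y=0) + P(X=0,Y=1) + P(X=0,Y=2)
= 7/39 + 7/39 + 1/13
= 17/39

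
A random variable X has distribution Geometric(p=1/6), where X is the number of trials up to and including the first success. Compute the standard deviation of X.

For X ~ Geometric(p=1/6), where X is the number of trials up to and including the first success:
Var(X) = 30
SD(X) = √(Var(X)) = √(30) = \sqrt{30}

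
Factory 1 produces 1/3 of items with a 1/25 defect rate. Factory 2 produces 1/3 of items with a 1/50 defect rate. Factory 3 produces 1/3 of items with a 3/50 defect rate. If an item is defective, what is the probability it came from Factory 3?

Using Bayes' theorem:
P(F1) = 1/3, P(D|F1) = 1/25
P(F2) = 1/3, P(D|F2) = 1/50
P(F3) = 1/3, P(D|F3) = 3/50
P(D) = P(D|F1)P(F1) + P(D|F2)P(F2) + P(D|F3)P(F3)
     = \frac{1}{25}
P(F3|D) = P(D|F3)P(F3) / P(D)
= \frac{1}{2}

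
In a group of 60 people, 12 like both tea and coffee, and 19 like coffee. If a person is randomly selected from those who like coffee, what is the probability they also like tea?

P(A ∩ B) = 12/60 = 1/5
P(B) = 19/60
P(A|B) = P(A ∩ B) / P(B) = (1/5) / (19/60) = 12/19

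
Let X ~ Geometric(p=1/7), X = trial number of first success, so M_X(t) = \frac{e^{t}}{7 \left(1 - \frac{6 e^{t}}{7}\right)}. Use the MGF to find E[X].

To find E[X], compute M^(1)(0):
M^(1)(t) = \frac{e^{t}}{7 \left(1 - \frac{6 e^{t}}{7}\right)} + \frac{6 e^{2 t}}{49 \left(1 - \frac{6 e^{t}}{7}\right)^{2}}
M^(1)(0) = 7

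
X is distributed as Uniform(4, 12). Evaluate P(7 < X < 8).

P(7 < X < 8) = ∫_{7}^{8} f(x) dx
where f(x) = \frac{1}{8}
= \frac{1}{8}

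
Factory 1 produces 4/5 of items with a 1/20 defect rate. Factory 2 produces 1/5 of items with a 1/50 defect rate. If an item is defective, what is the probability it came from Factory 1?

Using Bayes' theorem:
P(F1) = 4/5, P(D|F1) = 1/20
P(F2) = 1/5, P(D|F2) = 1/50
P(D) = P(D|F1)P(F1) + P(D|F2)P(F2)
     = \frac{11}{250}
P(F1|D) = P(D|F1)P(F1) / P(D)
= \frac{10}{11}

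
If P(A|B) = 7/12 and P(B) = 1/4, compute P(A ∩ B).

By definition, P(A|B) = P(A ∩ B) / P(B)
So P(A ∩ B) = P(A|B) × P(B)
= 7/12 × 1/4
= 7/48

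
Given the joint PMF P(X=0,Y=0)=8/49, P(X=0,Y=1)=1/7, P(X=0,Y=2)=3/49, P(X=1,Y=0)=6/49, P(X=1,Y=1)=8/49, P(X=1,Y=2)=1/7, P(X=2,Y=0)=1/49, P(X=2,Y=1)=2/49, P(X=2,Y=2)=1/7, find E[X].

First find marginal of X:
P(X=0) = 18/49
P(X=1) = 3/7
P(X=2) = 10/49
E[X] = 0 × 18/49 + 1 × 3/7 + 2 × 10/49 = 41/49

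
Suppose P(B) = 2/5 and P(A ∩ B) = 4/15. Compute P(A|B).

P(A|B) = P(A ∩ B) / P(B)
= (4/15) / (2/5)
= 2/3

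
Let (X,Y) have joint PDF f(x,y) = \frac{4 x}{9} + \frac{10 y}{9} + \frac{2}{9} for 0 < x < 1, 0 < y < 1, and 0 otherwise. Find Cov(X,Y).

E[XY] = ∫∫ xy × f(x,y) dx dy = \frac{17}{54}
E[X] = \frac{29}{54}
E[Y] = \frac{16}{27}
Cov(X,Y) = E[XY] - E[X]E[Y] = - \frac{5}{1458}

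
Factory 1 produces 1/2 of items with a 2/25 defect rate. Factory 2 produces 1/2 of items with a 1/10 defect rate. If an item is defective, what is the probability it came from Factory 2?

Using Bayes' theorem:
P(F1) = 1/2, P(D|F1) = 2/25
P(F2) = 1/2, P(D|F2) = 1/10
P(D) = P(D|F1)P(F1) + P(D|F2)P(F2)
     = \frac{9}{100}
P(F2|D) = P(D|F2)P(F2) / P(D)
= \frac{5}{9}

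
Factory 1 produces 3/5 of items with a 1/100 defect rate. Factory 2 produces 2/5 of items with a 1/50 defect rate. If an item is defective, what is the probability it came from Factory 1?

Using Bayes' theorem:
P(F1) = 3/5, P(D|F1) = 1/100
P(F2) = 2/5, P(D|F2) = 1/50
P(D) = P(D|F1)P(F1) + P(D|F2)P(F2)
     = \frac{7}{500}
P(F1|D) = P(D|F1)P(F1) / P(D)
= \frac{3}{7}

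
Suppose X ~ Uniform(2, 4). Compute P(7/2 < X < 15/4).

P(7/2 < X < 15/4) = ∫_{7/2}^{15/4} f(x) dx
where f(x) = \frac{1}{2}
= \frac{1}{8}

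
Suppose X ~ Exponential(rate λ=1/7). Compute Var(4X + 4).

For X ~ Exponential(rate λ=1/7):
Var(X) = 49
Var(4X + 4) = (4)² × Var(X) = 16 × 49 = 784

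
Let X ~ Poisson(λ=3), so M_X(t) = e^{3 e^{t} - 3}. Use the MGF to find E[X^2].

To find E[X^2], compute M^(2)(0):
M^(1)(t) = 3 e^{t} e^{3 e^{t} - 3}
M^(2)(t) = 9 e^{2 t} e^{3 e^{t} - 3} + 3 e^{t} e^{3 e^{t} - 3}
M^(2)(0) = 12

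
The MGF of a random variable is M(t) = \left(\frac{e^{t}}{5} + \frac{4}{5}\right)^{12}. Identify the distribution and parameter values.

The MGF M(t) = \left(\frac{e^{t}}{5} + \frac{4}{5}\right)^{12} is the standard form for the Binomial distribution.
Comparing with the known MGF formula identifies: Binomial(n=12, p=1/5)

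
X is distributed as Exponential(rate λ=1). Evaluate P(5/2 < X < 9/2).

P(5/2 < X < 9/2) = ∫_{5/2}^{9/2} f(x) dx
where f(x) = e^{- x}
= - \frac{1 - e^{2}}{e^{\frac{9}{2}}}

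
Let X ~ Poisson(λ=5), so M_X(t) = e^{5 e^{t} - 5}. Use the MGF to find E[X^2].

To find E[X^2], compute M^(2)(0):
M^(1)(t) = 5 e^{t} e^{5 e^{t} - 5}
M^(2)(t) = 25 e^{2 t} e^{5 e^{t} - 5} + 5 e^{t} e^{5 e^{t} - 5}
M^(2)(0) = 30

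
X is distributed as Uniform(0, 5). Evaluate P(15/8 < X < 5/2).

P(15/8 < X < 5/2) = ∫_{15/8}^{5/2} f(x) dx
where f(x) = \frac{1}{5}
= \frac{1}{8}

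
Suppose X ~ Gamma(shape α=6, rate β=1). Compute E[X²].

Using the identity E[X²] = Var(X) + (E[X])²:
E[X] = 6
Var(X) = 6
E[X²] = 6 + (6)²
= 42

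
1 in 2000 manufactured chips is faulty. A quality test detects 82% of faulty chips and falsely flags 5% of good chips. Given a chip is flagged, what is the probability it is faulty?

Let D = the rare event, + = positive/flagged.
P(D) = 1/2000
P(+|D) = 82/100 = 41/50
P(+|D') = 5/100 = 1/20
P(+) = P(+|D)P(D) + P(+|D')P(D')
     = \frac{41}{50} × \frac{1}{2000} + \frac{1}{20} × \frac{1999}{2000}
     = \frac{10077}{200000}
P(D|+) = P(+|D)P(D)/P(+) = \frac{82}{10077}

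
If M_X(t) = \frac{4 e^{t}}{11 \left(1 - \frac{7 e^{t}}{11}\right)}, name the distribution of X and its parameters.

The MGF M(t) = \frac{4 e^{t}}{11 \left(1 - \frac{7 e^{t}}{11}\right)} is the standard form for the Geometric distribution.
Comparing with the known MGF formula identifies: Geometric(p=4/11), X = trial number of first success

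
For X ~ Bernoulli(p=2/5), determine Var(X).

For X ~ Bernoulli(p=2/5):
Var(X) = \frac{6}{25}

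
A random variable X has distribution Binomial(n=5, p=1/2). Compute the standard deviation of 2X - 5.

For X ~ Binomial(n=5, p=1/2):
Var(X) = \frac{5}{4}
SD(X) = √(Var(X)) = √(\frac{5}{4}) = \frac{\sqrt{5}}{2}
SD(2X - 5) = |2| × SD(X) = 2 × \frac{\sqrt{5}}{2} = \sqrt{5}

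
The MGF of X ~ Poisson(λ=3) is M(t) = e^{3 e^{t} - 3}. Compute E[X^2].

To find E[X^2], compute M^(2)(0):
M^(1)(t) = 3 e^{t} e^{3 e^{t} - 3}
M^(2)(t) = 9 e^{2 t} e^{3 e^{t} - 3} + 3 e^{t} e^{3 e^{t} - 3}
M^(2)(0) = 12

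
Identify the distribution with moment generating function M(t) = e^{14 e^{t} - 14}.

The MGF M(t) = e^{14 e^{t} - 14} is the standard form for the Poisson distribution.
Comparing with the known MGF formula identifies: Poisson(λ=14)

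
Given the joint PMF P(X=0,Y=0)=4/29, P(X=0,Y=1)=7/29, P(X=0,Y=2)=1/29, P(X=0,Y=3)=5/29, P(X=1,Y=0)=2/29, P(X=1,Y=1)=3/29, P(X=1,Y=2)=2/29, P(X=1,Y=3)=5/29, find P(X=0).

P(X=0) = P(X=0,Y=0) + P(X=0,Y=1) + P(X=0,Y=2) + P(X=0,Y=3)
= 4/29 + 7/29 + 1/29 + 5/29
= 17/29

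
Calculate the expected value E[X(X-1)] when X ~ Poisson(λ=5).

E[X(X-1)] = E[X² - X] = E[X²] - E[X]
E[X] = 5
E[X²] = Var(X) + (E[X])² = 5 + (5)² = 30
E[X(X-1)] = 30 - 5 = 25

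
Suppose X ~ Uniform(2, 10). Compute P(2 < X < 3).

P(2 < X < 3) = ∫_{2}^{3} f(x) dx
where f(x) = \frac{1}{8}
= \frac{1}{8}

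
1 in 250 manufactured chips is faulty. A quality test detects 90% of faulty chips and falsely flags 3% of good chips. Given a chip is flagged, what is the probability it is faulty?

Let D = the rare event, + = positive/flagged.
P(D) = 1/250
P(+|D) = 90/100 = 9/10
P(+|D') = 3/100
P(+) = P(+|D)P(D) + P(+|D')P(D')
     = \frac{9}{10} × \frac{1}{250} + \frac{3}{100} × \frac{249}{250}
     = \frac{837}{25000}
P(D|+) = P(+|D)P(D)/P(+) = \frac{10}{93}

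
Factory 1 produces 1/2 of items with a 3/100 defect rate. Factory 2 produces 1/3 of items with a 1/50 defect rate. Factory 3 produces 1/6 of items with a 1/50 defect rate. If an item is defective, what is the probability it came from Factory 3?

Using Bayes' theorem:
P(F1) = 1/2, P(D|F1) = 3/100
P(F2) = 1/3, P(D|F2) = 1/50
P(F3) = 1/6, P(D|F3) = 1/50
P(D) = P(D|F1)P(F1) + P(D|F2)P(F2) + P(D|F3)P(F3)
     = \frac{1}{40}
P(F3|D) = P(D|F3)P(F3) / P(D)
= \frac{2}{15}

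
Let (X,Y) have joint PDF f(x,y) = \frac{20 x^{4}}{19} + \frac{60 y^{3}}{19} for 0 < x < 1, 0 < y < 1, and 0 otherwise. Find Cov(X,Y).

E[XY] = ∫∫ xy × f(x,y) dx dy = \frac{23}{57}
E[X] = \frac{65}{114}
E[Y] = \frac{14}{19}
Cov(X,Y) = E[XY] - E[X]E[Y] = - \frac{6}{361}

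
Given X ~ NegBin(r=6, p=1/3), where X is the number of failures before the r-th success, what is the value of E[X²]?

Using the identity E[X²] = Var(X) + (E[X])²:
E[X] = 12
Var(X) = 36
E[X²] = 36 + (12)²
= 180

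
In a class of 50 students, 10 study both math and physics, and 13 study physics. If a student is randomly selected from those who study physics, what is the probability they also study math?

P(A ∩ B) = 10/50 = 1/5
P(B) = 13/50
P(A|B) = P(A ∩ B) / P(B) = (1/5) / (13/50) = 10/13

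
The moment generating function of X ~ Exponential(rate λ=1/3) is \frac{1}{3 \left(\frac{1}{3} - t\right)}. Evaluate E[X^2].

To find E[X^2], compute M^(2)(0):
M^(1)(t) = \frac{1}{3 \left(\frac{1}{3} - t\right)^{2}}
M^(2)(t) = \frac{2}{3 \left(\frac{1}{3} - t\right)^{3}}
M^(2)(0) = 18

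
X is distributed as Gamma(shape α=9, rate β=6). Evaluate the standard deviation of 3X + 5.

For X ~ Gamma(shape α=9, rate β=6):
Var(X) = \frac{1}{4}
SD(X) = √(Var(X)) = √(\frac{1}{4}) = \frac{1}{2}
SD(3X + 5) = |3| × SD(X) = 3 × \frac{1}{2} = \frac{3}{2}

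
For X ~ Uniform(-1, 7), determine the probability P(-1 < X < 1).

P(-1 < X < 1) = ∫_{-1}^{1} f(x) dx
where f(x) = \frac{1}{8}
= \frac{1}{4}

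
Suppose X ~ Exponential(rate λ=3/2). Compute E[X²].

Using the identity E[X²] = Var(X) + (E[X])²:
E[X] = \frac{2}{3}
Var(X) = \frac{4}{9}
E[X²] = \frac{4}{9} + (\frac{2}{3})²
= \frac{8}{9}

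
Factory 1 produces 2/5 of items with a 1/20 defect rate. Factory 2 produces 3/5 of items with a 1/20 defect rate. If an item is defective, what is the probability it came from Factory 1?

Using Bayes' theorem:
P(F1) = 2/5, P(D|F1) = 1/20
P(F2) = 3/5, P(D|F2) = 1/20
P(D) = P(D|F1)P(F1) + P(D|F2)P(F2)
     = \frac{1}{20}
P(F1|D) = P(D|F1)P(F1) / P(D)
= \frac{2}{5}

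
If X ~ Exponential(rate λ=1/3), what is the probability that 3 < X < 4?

P(3 < X < 4) = ∫_{3}^{4} f(x) dx
where f(x) = \frac{e^{- \frac{x}{3}}}{3}
= - \frac{1}{e^{\frac{4}{3}}} + e^{-1}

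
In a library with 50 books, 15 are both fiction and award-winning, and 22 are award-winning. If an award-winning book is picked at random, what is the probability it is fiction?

P(A ∩ B) = 15/50 = 3/10
P(B) = 22/50 = 11/25
P(A|B) = P(A ∩ B) / P(B) = (3/10) / (11/25) = 15/22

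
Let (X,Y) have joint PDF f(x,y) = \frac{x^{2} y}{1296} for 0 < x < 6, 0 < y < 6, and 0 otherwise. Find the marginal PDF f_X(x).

f_X(x) = ∫_0^6 f(x,y) dy
= ∫_0^6 \frac{x^{2} y}{1296} dy
= \frac{x^{2}}{72} for 0 < x < 6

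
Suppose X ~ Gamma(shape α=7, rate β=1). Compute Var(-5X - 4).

For X ~ Gamma(shape α=7, rate β=1):
Var(X) = 7
Var(-5X - 4) = (-5)² × Var(X) = 25 × 7 = 175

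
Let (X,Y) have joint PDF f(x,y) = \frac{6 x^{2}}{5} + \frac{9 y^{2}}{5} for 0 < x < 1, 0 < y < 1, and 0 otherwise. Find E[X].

E[X] = ∫_0^1 ∫_0^1 x × f(x,y) dy dx
= ∫_0^1 ∫_0^1 x × (\frac{6 x^{2}}{5} + \frac{9 y^{2}}{5}) dy dx
= \frac{3}{5}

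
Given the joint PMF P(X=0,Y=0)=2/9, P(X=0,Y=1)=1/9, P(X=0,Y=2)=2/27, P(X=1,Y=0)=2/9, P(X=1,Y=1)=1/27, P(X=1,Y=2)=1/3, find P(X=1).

P(X=1) = P(X=1,Y=0) + P(X=1,Y=1) + P(X=1,Y=2)
= 2/9 + 1/27 + 1/3
= 16/27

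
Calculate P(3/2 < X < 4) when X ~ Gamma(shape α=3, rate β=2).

P(3/2 < X < 4) = ∫_{3/2}^{4} f(x) dx
where f(x) = 4 x^{2} e^{- 2 x}
= \frac{-82 + 17 e^{5}}{2 e^{8}}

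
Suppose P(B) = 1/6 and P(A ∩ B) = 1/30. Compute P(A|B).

P(A|B) = P(A ∩ B) / P(B)
= (1/30) / (1/6)
= 1/5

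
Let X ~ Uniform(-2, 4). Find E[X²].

Using the identity E[X²] = Var(X) + (E[X])²:
E[X] = 1
Var(X) = 3
E[X²] = 3 + (1)²
= 4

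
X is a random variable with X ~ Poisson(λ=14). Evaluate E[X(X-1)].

E[X(X-1)] = E[X² - X] = E[X²] - E[X]
E[X] = 14
E[X²] = Var(X) + (E[X])² = 14 + (14)² = 210
E[X(X-1)] = 210 - 14 = 196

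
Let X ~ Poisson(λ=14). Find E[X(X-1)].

E[X(X-1)] = E[X² - X] = E[X²] - E[X]
E[X] = 14
E[X²] = Var(X) + (E[X])² = 14 + (14)² = 210
E[X(X-1)] = 210 - 14 = 196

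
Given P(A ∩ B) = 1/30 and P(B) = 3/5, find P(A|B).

P(A|B) = P(A ∩ B) / P(B)
= (1/30) / (3/5)
= 1/18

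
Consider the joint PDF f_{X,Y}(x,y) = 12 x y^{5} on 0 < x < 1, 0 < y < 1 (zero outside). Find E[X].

E[X] = ∫_0^1 ∫_0^1 x × f(x,y) dy dx
= ∫_0^1 ∫_0^1 x × (12 x y^{5}) dy dx
= \frac{2}{3}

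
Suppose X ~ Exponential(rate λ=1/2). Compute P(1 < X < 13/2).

P(1 < X < 13/2) = ∫_{1}^{13/2} f(x) dx
where f(x) = \frac{e^{- \frac{x}{2}}}{2}
= - \frac{1}{e^{\frac{13}{4}}} + e^{- \frac{1}{2}}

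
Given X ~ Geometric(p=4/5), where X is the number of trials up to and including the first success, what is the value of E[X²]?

Using the identity E[X²] = Var(X) + (E[X])²:
E[X] = \frac{5}{4}
Var(X) = \frac{5}{16}
E[X²] = \frac{5}{16} + (\frac{5}{4})²
= \frac{15}{8}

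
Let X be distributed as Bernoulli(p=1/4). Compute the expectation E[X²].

Using the identity E[X²] = Var(X) + (E[X])²:
E[X] = \frac{1}{4}
Var(X) = \frac{3}{16}
E[X²] = \frac{3}{16} + (\frac{1}{4})²
= \frac{1}{4}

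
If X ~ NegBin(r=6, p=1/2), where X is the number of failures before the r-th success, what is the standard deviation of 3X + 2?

For X ~ NegBin(r=6, p=1/2), where X is the number of failures before the r-th success:
Var(X) = 12
SD(X) = √(Var(X)) = √(12) = 2 \sqrt{3}
SD(3X + 2) = |3| × SD(X) = 3 × 2 \sqrt{3} = 6 \sqrt{3}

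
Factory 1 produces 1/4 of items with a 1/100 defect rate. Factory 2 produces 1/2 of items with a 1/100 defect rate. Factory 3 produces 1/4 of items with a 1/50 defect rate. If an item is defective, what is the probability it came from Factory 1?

Using Bayes' theorem:
P(F1) = 1/4, P(D|F1) = 1/100
P(F2) = 1/2, P(D|F2) = 1/100
P(F3) = 1/4, P(D|F3) = 1/50
P(D) = P(D|F1)P(F1) + P(D|F2)P(F2) + P(D|F3)P(F3)
     = \frac{1}{80}
P(F1|D) = P(D|F1)P(F1) / P(D)
= \frac{1}{5}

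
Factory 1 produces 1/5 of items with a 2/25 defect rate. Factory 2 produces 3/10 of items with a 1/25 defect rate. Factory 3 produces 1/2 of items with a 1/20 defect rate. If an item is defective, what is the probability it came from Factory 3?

Using Bayes' theorem:
P(F1) = 1/5, P(D|F1) = 2/25
P(F2) = 3/10, P(D|F2) = 1/25
P(F3) = 1/2, P(D|F3) = 1/20
P(D) = P(D|F1)P(F1) + P(D|F2)P(F2) + P(D|F3)P(F3)
     = \frac{53}{1000}
P(F3|D) = P(D|F3)P(F3) / P(D)
= \frac{25}{53}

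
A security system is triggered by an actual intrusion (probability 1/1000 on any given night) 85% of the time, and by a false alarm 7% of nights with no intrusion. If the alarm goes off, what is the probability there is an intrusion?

Let D = the rare event, + = positive/flagged.
P(D) = 1/1000
P(+|D) = 85/100 = 17/20
P(+|D') = 7/100
P(+) = P(+|D)P(D) + P(+|D')P(D')
     = \frac{17}{20} × \frac{1}{1000} + \frac{7}{100} × \frac{999}{1000}
     = \frac{3539}{50000}
P(D|+) = P(+|D)P(D)/P(+) = \frac{85}{7078}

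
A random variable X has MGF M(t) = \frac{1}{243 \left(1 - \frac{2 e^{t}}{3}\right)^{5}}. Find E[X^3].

To find E[X^3], compute M^(3)(0):
M^(1)(t) = \frac{10 e^{t}}{729 \left(1 - \frac{2 e^{t}}{3}\right)^{6}}
M^(2)(t) = \frac{10 e^{t}}{729 \left(1 - \frac{2 e^{t}}{3}\right)^{6}} + \frac{40 e^{2 t}}{729 \left(1 - \frac{2 e^{t}}{3}\right)^{7}}
M^(3)(t) = \frac{10 e^{t}}{729 \left(1 - \frac{2 e^{t}}{3}\right)^{6}} + \frac{40 e^{2 t}}{243 \left(1 - \frac{2 e^{t}}{3}\right)^{7}} + \frac{560 e^{3 t}}{2187 \left(1 - \frac{2 e^{t}}{3}\right)^{8}}
M^(3)(0) = 2050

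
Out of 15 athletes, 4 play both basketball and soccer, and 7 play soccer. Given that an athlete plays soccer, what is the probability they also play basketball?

P(A ∩ B) = 4/15
P(B) = 7/15
P(A|B) = P(A ∩ B) / P(B) = (4/15) / (7/15) = 4/7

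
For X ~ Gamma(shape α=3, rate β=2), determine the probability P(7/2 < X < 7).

P(7/2 < X < 7) = ∫_{7/2}^{7} f(x) dx
where f(x) = 4 x^{2} e^{- 2 x}
= \frac{-226 + 65 e^{7}}{2 e^{14}}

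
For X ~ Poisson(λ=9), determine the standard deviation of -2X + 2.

For X ~ Poisson(λ=9):
Var(X) = 9
SD(X) = √(Var(X)) = √(9) = 3
SD(-2X + 2) = |-2| × SD(X) = 2 × 3 = 6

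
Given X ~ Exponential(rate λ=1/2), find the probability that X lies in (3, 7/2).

P(3 < X < 7/2) = ∫_{3}^{7/2} f(x) dx
where f(x) = \frac{e^{- \frac{x}{2}}}{2}
= - \frac{1}{e^{\frac{7}{4}}} + e^{- \frac{3}{2}}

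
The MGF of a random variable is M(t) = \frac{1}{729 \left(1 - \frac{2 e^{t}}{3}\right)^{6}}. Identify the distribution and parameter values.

The MGF M(t) = \frac{1}{729 \left(1 - \frac{2 e^{t}}{3}\right)^{6}} is the standard form for the NegativeBinomial distribution.
Comparing with the known MGF formula identifies: NegBin(r=6, p=1/3), X = failures before r-th success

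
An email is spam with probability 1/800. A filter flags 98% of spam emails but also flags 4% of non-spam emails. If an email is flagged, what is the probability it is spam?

Let D = the rare event, + = positive/flagged.
P(D) = 1/800
P(+|D) = 98/100 = 49/50
P(+|D') = 4/100 = 1/25
P(+) = P(+|D)P(D) + P(+|D')P(D')
     = \frac{49}{50} × \frac{1}{800} + \frac{1}{25} × \frac{799}{800}
     = \frac{1647}{40000}
P(D|+) = P(+|D)P(D)/P(+) = \frac{49}{1647}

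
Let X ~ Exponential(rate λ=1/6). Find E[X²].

Using the identity E[X²] = Var(X) + (E[X])²:
E[X] = 6
Var(X) = 36
E[X²] = 36 + (6)²
= 72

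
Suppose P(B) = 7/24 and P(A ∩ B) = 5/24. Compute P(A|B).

P(A|B) = P(A ∩ B) / P(B)
= (5/24) / (7/24)
= 5/7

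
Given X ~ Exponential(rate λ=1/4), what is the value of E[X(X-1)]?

E[X(X-1)] = E[X² - X] = E[X²] - E[X]
E[X] = 4
E[X²] = Var(X) + (E[X])² = 16 + (4)² = 32
E[X(X-1)] = 32 - 4 = 28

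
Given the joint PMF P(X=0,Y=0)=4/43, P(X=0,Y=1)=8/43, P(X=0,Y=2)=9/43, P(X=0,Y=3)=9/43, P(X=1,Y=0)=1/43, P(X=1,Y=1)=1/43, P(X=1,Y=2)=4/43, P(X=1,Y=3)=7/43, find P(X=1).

P(X=1) = P(X=1,Y=0) + P(X=1,Y=1) + P(X=1,Y=2) + P(X=1,Y=3)
= 1/43 + 1/43 + 4/43 + 7/43
= 13/43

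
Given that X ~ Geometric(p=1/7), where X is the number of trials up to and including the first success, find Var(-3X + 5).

For X ~ Geometric(p=1/7), where X is the number of trials up to and including the first success:
Var(X) = 42
Var(-3X + 5) = (-3)² × Var(X) = 9 × 42 = 378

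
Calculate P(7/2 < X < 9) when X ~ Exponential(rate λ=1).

P(7/2 < X < 9) = ∫_{7/2}^{9} f(x) dx
where f(x) = e^{- x}
= - \frac{1}{e^{9}} + e^{- \frac{7}{2}}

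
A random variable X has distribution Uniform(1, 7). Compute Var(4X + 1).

For X ~ Uniform(1, 7):
Var(X) = 3
Var(4X + 1) = (4)² × Var(X) = 16 × 3 = 48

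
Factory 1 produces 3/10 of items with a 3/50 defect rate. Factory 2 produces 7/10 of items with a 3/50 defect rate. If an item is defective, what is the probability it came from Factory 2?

Using Bayes' theorem:
P(F1) = 3/10, P(D|F1) = 3/50
P(F2) = 7/10, P(D|F2) = 3/50
P(D) = P(D|F1)P(F1) + P(D|F2)P(F2)
     = \frac{3}{50}
P(F2|D) = P(D|F2)P(F2) / P(D)
= \frac{7}{10}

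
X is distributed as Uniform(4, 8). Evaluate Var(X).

For X ~ Uniform(4, 8):
Var(X) = \frac{4}{3}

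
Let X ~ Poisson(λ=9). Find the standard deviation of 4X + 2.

For X ~ Poisson(λ=9):
Var(X) = 9
SD(X) = √(Var(X)) = √(9) = 3
SD(4X + 2) = |4| × SD(X) = 4 × 3 = 12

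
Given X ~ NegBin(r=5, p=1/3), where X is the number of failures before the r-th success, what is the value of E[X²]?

Using the identity E[X²] = Var(X) + (E[X])²:
E[X] = 10
Var(X) = 30
E[X²] = 30 + (10)²
= 130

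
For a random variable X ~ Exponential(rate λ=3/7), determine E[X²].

Using the identity E[X²] = Var(X) + (E[X])²:
E[X] = \frac{7}{3}
Var(X) = \frac{49}{9}
E[X²] = \frac{49}{9} + (\frac{7}{3})²
= \frac{98}{9}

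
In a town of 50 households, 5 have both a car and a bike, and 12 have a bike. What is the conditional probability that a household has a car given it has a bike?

P(A ∩ B) = 5/50 = 1/10
P(B) = 12/50 = 6/25
P(A|B) = P(A ∩ B) / P(B) = (1/10) / (6/25) = 5/12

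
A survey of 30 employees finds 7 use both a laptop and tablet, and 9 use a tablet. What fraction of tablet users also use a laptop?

P(A ∩ B) = 7/30
P(B) = 9/30 = 3/10
P(A|B) = P(A ∩ B) / P(B) = (7/30) / (3/10) = 7/9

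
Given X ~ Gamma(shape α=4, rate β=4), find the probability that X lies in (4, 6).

P(4 < X < 6) = ∫_{4}^{6} f(x) dx
where f(x) = \frac{128 x^{3} e^{- 4 x}}{3}
= \frac{-7851 + 2483 e^{8}}{3 e^{24}}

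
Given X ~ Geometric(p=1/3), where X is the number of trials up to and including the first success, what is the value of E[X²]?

Using the identity E[X²] = Var(X) + (E[X])²:
E[X] = 3
Var(X) = 6
E[X²] = 6 + (3)²
= 15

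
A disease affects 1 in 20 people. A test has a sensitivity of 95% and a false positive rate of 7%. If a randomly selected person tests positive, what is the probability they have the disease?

Let D = the rare event, + = positive/flagged.
P(D) = 1/20
P(+|D) = 95/100 = 19/20
P(+|D') = 7/100
P(+) = P(+|D)P(D) + P(+|D')P(D')
     = \frac{19}{20} × \frac{1}{20} + \frac{7}{100} × \frac{19}{20}
     = \frac{57}{500}
P(D|+) = P(+|D)P(D)/P(+) = \frac{5}{12}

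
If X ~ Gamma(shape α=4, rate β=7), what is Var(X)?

For X ~ Gamma(shape α=4, rate β=7):
Var(X) = \frac{4}{49}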